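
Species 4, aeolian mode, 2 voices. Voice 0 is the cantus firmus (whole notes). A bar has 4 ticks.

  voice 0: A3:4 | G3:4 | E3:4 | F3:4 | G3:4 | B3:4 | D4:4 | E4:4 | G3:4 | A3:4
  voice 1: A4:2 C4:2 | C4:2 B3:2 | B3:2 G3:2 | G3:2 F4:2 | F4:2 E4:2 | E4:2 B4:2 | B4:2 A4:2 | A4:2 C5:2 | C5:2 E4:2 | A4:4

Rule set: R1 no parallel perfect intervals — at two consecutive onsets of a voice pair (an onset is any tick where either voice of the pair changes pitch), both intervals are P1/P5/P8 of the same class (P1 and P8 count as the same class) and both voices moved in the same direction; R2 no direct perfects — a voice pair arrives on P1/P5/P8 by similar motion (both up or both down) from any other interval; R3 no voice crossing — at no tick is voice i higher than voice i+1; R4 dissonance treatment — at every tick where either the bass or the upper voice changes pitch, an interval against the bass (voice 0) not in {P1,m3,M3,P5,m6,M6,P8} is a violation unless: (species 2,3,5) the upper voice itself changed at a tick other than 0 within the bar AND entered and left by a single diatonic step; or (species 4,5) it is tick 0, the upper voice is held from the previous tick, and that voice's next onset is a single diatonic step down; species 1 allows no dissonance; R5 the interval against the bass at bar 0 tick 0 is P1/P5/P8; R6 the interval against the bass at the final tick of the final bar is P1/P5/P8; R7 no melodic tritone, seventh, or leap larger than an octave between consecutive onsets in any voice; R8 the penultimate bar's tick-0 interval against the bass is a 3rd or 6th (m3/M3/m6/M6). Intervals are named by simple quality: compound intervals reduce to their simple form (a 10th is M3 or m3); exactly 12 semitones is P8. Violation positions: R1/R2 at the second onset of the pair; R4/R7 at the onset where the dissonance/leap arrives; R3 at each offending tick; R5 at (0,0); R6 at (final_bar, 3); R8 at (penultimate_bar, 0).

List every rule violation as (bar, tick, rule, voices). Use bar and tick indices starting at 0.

(3, 0, R4, (0, 1))
(3, 2, R7, (1,))
(5, 0, R4, (0, 1))
(7, 0, R4, (0, 1))
(8, 0, R4, (0, 1))
(8, 0, R8, (0, 1))
(9, 0, R2, (0, 1))

bar 0: v0=A3 v1=A4 downbeat P8
bar 1: v0=G3 v1=C4 downbeat P4
bar 2: v0=E3 v1=B3 downbeat P5
bar 3: v0=F3 v1=G3 downbeat M2
bar 4: v0=G3 v1=F4 downbeat m7
bar 5: v0=B3 v1=E4 downbeat P4
bar 6: v0=D4 v1=B4 downbeat M6
bar 7: v0=E4 v1=A4 downbeat P4
bar 8: v0=G3 v1=C5 downbeat P4
bar 9: v0=A3 v1=A4 downbeat P8
  -> R4 @ bar 3 tick 0 v(0, 1): F3/G3 M2 untreated
  -> R7 @ bar 3 tick 2 v(1,): G3->F4 leap 10st
  -> R4 @ bar 5 tick 0 v(0, 1): B3/E4 P4 untreated
  -> R4 @ bar 7 tick 0 v(0, 1): E4/A4 P4 untreated
  -> R4 @ bar 8 tick 0 v(0, 1): G3/C5 P4 untreated
  -> R8 @ bar 8 tick 0 v(0, 1): penult P4 not 3rd/6th
  -> R2 @ bar 9 tick 0 v(0, 1): G3/E4 M6 -> A3/A4 P8 similar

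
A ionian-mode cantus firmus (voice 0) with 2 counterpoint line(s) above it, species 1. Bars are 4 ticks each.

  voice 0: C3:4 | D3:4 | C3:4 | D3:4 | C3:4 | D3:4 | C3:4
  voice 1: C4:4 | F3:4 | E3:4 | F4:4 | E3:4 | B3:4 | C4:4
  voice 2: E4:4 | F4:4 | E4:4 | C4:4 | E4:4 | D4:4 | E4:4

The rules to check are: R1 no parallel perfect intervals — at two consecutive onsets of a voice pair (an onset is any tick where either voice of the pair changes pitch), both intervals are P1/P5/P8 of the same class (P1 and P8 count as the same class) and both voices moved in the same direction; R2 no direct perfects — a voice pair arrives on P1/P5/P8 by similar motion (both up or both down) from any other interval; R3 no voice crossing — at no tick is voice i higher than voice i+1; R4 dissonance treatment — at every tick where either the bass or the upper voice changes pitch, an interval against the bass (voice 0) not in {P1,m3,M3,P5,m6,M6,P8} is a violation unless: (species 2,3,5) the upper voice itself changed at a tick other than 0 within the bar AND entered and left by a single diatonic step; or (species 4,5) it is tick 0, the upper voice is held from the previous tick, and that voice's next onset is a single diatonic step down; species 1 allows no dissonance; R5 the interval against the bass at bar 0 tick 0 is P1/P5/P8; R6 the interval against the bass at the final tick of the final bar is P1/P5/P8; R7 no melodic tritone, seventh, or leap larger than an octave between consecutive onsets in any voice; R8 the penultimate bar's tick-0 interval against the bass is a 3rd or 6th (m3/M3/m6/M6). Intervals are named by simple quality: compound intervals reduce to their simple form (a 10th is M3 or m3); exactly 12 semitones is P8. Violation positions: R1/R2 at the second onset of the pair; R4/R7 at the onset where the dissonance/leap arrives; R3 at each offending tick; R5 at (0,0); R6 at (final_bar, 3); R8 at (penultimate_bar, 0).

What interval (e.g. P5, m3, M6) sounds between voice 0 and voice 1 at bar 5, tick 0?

M6

voice 0=D3 voice 1=B3 -> M6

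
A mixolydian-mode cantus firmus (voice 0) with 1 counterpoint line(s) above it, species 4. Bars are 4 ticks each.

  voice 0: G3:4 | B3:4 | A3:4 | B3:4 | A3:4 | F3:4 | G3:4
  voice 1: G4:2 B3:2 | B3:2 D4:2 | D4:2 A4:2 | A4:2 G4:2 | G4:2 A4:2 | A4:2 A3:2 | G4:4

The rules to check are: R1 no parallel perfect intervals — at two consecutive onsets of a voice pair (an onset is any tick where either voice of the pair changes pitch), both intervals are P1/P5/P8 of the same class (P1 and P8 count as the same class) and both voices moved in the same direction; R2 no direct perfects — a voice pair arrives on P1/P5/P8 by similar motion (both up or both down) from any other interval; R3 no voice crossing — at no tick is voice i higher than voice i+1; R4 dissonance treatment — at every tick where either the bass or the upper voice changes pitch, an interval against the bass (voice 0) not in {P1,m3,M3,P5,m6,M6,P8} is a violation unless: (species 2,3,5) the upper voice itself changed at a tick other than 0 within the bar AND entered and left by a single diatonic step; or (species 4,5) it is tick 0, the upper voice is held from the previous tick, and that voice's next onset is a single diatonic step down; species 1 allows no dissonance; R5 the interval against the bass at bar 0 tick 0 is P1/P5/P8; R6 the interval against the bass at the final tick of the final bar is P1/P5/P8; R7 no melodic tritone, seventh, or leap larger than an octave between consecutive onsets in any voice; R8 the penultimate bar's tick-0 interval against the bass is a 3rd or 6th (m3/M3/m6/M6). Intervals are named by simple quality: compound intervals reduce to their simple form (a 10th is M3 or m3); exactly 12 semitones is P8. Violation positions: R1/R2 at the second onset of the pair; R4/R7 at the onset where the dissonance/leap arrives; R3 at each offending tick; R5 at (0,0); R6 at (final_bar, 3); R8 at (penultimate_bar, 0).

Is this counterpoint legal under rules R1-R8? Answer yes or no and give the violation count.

No (4 violations)

bar 0: v0=G3 v1=G4 (P8)
bar 1: v0=B3 v1=B3 (P1)
bar 2: v0=A3 v1=D4 (P4)
bar 3: v0=B3 v1=A4 (m7)
bar 4: v0=A3 v1=G4 (m7)
bar 5: v0=F3 v1=A4 (M3)
bar 6: v0=G3 v1=G4 (P8)
  R4 @ bar2.0: A3/D4 P4 untreated
  R4 @ bar4.0: A3/G4 m7 untreated
  R2 @ bar6.0: F3/A3 M3 -> G3/G4 P8 similar
  R7 @ bar6.0: A3->G4 leap 10st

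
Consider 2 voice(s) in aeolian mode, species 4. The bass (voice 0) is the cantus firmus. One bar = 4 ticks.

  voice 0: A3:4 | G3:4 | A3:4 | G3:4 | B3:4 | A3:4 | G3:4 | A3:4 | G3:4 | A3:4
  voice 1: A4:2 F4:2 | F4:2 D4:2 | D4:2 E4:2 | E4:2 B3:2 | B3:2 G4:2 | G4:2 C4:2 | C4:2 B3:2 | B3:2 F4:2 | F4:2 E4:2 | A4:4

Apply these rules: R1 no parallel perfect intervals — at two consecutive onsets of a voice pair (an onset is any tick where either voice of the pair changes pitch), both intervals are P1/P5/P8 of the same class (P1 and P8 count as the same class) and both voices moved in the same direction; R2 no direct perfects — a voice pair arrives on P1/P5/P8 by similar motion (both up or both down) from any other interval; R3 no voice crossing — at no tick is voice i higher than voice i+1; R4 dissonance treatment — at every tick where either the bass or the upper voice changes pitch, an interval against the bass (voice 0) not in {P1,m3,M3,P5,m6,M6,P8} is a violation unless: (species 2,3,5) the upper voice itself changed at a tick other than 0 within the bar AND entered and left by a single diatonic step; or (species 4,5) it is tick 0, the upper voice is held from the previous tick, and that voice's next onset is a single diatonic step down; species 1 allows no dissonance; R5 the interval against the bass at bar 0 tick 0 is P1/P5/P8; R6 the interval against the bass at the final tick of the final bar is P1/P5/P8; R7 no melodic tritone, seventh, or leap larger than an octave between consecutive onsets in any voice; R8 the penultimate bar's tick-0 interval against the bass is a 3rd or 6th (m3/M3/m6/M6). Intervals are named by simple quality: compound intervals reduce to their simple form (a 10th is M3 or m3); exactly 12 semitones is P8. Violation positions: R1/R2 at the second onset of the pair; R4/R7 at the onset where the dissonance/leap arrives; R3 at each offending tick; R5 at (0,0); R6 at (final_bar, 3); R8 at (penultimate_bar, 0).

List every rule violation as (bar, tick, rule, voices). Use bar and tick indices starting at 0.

bar 0: v0=A3 v1=A4 downbeat P8
bar 1: v0=G3 v1=F4 downbeat m7
bar 2: v0=A3 v1=D4 downbeat P4
bar 3: v0=G3 v1=E4 downbeat M6
bar 4: v0=B3 v1=B3 downbeat P1
bar 5: v0=A3 v1=G4 downbeat m7
bar 6: v0=G3 v1=C4 downbeat P4
bar 7: v0=A3 v1=B3 downbeat M2
bar 8: v0=G3 v1=F4 downbeat m7
bar 9: v0=A3 v1=A4 downbeat P8
  -> R4 @ bar 1 tick 0 v(0, 1): G3/F4 m7 untreated
  -> R4 @ bar 2 tick 0 v(0, 1): A3/D4 P4 untreated
  -> R4 @ bar 5 tick 0 v(0, 1): A3/G4 m7 untreated
  -> R4 @ bar 7 tick 0 v(0, 1): A3/B3 M2 untreated
  -> R7 @ bar 7 tick 2 v(1,): B3->F4 leap 6st
  -> R8 @ bar 8 tick 0 v(0, 1): penult m7 not 3rd/6th
  -> R2 @ bar 9 tick 0 v(0, 1): G3/E4 M6 -> A3/A4 P8 similar

(1, 0, R4, (0, 1))
(2, 0, R4, (0, 1))
(5, 0, R4, (0, 1))
(7, 0, R4, (0, 1))
(7, 2, R7, (1,))
(8, 0, R8, (0, 1))
(9, 0, R2, (0, 1))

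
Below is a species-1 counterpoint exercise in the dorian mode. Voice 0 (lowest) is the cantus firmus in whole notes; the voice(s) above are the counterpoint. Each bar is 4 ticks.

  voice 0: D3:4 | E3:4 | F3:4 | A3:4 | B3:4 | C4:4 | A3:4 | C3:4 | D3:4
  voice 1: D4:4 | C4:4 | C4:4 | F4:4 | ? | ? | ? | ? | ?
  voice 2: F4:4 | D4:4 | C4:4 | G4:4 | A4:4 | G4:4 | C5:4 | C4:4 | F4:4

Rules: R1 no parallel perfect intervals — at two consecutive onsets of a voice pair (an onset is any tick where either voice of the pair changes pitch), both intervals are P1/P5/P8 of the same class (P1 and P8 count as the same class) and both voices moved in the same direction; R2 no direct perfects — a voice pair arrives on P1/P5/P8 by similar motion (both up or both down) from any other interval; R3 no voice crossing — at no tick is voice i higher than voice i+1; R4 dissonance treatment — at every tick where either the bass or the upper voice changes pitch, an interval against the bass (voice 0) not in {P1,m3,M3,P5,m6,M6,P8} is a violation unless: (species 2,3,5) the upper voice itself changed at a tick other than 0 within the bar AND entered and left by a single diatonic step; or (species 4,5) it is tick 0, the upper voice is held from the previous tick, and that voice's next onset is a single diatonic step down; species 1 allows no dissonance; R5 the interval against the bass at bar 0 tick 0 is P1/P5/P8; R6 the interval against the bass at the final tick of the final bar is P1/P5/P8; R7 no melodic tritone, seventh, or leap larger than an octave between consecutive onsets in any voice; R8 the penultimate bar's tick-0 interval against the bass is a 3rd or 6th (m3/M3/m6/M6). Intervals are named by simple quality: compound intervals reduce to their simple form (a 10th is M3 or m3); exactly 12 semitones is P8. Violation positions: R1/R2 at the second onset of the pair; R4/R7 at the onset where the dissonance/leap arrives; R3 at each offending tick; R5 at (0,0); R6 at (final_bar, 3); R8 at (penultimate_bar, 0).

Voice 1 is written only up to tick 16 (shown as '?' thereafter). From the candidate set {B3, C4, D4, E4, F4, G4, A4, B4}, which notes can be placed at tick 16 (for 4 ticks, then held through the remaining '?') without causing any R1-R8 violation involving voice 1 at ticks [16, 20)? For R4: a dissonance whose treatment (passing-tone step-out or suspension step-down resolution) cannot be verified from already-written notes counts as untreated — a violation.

B3: violates R7
C4: violates R4
D4: legal
E4: violates R4
F4: violates R4
G4: legal
A4: violates R2,R4
B4: violates R2,R3,R7

{D4, G4}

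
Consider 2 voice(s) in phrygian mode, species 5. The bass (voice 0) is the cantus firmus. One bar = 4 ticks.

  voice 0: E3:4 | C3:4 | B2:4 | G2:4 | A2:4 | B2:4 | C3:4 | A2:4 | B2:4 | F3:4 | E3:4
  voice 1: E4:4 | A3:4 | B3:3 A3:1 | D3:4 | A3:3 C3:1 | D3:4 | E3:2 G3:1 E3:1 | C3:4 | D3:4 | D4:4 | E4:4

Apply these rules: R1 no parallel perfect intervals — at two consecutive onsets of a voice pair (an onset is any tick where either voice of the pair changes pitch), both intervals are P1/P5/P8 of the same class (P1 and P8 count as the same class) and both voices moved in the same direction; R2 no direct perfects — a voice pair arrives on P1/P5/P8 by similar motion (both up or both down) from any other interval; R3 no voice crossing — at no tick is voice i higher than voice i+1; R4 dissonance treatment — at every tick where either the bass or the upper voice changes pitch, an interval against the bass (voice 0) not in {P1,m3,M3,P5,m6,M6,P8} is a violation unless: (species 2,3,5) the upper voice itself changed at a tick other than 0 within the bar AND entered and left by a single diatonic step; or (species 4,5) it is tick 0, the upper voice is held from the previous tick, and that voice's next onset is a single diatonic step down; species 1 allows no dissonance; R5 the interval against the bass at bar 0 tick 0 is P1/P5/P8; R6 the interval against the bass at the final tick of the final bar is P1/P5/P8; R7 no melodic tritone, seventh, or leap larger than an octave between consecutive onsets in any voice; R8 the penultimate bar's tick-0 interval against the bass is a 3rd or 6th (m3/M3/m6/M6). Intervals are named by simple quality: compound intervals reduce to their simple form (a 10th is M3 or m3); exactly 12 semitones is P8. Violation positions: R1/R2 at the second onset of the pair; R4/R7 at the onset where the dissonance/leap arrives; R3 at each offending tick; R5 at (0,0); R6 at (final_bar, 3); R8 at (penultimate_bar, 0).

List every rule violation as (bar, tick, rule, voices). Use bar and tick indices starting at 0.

bar 0: v0=E3 v1=E4 downbeat P8
bar 1: v0=C3 v1=A3 downbeat M6
bar 2: v0=B2 v1=B3 downbeat P8
bar 3: v0=G2 v1=D3 downbeat P5
bar 4: v0=A2 v1=A3 downbeat P8
bar 5: v0=B2 v1=D3 downbeat m3
bar 6: v0=C3 v1=E3 downbeat M3
bar 7: v0=A2 v1=C3 downbeat m3
bar 8: v0=B2 v1=D3 downbeat m3
bar 9: v0=F3 v1=D4 downbeat M6
bar 10: v0=E3 v1=E4 downbeat P8
  -> R4 @ bar 2 tick 3 v(0, 1): B2/A3 m7 untreated
  -> R2 @ bar 3 tick 0 v(0, 1): B2/A3 m7 -> G2/D3 P5 similar
  -> R2 @ bar 4 tick 0 v(0, 1): G2/D3 P5 -> A2/A3 P8 similar
  -> R7 @ bar 9 tick 0 v(0,): B2->F3 leap 6st

(2, 3, R4, (0, 1))
(3, 0, R2, (0, 1))
(4, 0, R2, (0, 1))
(9, 0, R7, (0,))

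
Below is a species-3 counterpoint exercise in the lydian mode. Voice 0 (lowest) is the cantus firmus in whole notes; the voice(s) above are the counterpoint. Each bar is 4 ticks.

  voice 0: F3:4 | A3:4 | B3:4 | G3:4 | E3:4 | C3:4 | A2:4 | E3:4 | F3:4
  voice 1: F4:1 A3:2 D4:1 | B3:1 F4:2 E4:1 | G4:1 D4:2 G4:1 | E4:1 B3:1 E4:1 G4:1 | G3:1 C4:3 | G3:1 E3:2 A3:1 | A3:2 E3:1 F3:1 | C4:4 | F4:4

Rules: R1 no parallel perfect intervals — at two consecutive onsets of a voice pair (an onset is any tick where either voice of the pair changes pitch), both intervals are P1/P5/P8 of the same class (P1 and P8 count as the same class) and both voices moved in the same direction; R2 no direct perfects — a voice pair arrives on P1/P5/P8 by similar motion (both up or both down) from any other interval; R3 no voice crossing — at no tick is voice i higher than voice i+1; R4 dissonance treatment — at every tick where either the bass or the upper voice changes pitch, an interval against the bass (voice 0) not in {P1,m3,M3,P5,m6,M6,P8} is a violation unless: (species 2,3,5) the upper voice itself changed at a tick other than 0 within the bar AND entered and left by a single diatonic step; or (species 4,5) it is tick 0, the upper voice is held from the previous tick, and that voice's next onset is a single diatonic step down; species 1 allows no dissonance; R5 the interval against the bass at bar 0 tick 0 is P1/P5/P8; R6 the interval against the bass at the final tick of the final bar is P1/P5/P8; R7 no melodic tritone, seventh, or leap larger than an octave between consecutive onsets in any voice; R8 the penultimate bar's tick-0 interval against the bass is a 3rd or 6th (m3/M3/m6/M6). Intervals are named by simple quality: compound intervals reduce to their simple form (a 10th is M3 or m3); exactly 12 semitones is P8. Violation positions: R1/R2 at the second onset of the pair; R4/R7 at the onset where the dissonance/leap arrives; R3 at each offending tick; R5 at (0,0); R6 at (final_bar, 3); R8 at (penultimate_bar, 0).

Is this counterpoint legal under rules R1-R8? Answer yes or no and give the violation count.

No (4 violations)

bar 0: v0=F3 v1=F4 (P8)
bar 1: v0=A3 v1=B3 (M2)
bar 2: v0=B3 v1=G4 (m6)
bar 3: v0=G3 v1=E4 (M6)
bar 4: v0=E3 v1=G3 (m3)
bar 5: v0=C3 v1=G3 (P5)
bar 6: v0=A2 v1=A3 (P8)
bar 7: v0=E3 v1=C4 (m6)
bar 8: v0=F3 v1=F4 (P8)
  R4 @ bar1.0: A3/B3 M2 untreated
  R7 @ bar1.1: B3->F4 leap 6st
  R2 @ bar5.0: E3/C4 m6 -> C3/G3 P5 similar
  R2 @ bar8.0: E3/C4 m6 -> F3/F4 P8 similar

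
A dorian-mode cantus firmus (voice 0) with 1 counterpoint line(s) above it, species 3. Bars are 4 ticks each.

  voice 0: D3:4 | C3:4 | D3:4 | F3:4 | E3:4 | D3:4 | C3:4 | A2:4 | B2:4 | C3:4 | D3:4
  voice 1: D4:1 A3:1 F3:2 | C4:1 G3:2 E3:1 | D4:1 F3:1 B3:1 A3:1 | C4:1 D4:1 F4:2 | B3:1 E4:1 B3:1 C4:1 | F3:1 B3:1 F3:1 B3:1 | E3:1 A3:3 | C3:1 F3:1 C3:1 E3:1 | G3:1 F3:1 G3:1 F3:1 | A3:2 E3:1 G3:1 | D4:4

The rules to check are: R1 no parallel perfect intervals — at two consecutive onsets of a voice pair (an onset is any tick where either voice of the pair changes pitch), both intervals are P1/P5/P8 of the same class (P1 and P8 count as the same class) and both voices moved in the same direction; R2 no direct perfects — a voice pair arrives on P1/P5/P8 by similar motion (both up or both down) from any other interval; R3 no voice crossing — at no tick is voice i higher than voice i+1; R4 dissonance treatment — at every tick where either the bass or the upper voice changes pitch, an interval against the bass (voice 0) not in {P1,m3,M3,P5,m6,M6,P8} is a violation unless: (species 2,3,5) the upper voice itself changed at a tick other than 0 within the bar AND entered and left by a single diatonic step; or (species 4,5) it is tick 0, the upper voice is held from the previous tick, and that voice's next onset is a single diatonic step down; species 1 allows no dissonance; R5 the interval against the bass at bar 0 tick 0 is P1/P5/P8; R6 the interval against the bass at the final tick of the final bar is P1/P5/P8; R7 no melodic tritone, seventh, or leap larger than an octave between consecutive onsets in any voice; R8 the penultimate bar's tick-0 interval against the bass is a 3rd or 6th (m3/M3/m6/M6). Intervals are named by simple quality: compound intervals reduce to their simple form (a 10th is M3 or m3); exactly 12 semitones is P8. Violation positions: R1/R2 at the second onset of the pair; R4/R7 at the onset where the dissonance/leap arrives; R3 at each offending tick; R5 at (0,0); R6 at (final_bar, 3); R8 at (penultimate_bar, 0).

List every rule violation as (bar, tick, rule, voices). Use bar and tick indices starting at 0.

(2, 0, R2, (0, 1))
(2, 0, R7, (1,))
(2, 2, R7, (1,))
(3, 0, R1, (0, 1))
(4, 0, R2, (0, 1))
(4, 0, R7, (1,))
(5, 1, R7, (1,))
(5, 2, R7, (1,))
(5, 3, R7, (1,))
(8, 3, R4, (0, 1))
(10, 0, R2, (0, 1))

bar 0: v0=D3 v1=D4 downbeat P8
bar 1: v0=C3 v1=C4 downbeat P8
bar 2: v0=D3 v1=D4 downbeat P8
bar 3: v0=F3 v1=C4 downbeat P5
bar 4: v0=E3 v1=B3 downbeat P5
bar 5: v0=D3 v1=F3 downbeat m3
bar 6: v0=C3 v1=E3 downbeat M3
bar 7: v0=A2 v1=C3 downbeat m3
bar 8: v0=B2 v1=G3 downbeat m6
bar 9: v0=C3 v1=A3 downbeat M6
bar 10: v0=D3 v1=D4 downbeat P8
  -> R2 @ bar 2 tick 0 v(0, 1): C3/E3 M3 -> D3/D4 P8 similar
  -> R7 @ bar 2 tick 0 v(1,): E3->D4 leap 10st
  -> R7 @ bar 2 tick 2 v(1,): F3->B3 leap 6st
  -> R1 @ bar 3 tick 0 v(0, 1): D3/A3 P5 -> F3/C4 P5 similar
  -> R2 @ bar 4 tick 0 v(0, 1): F3/F4 P8 -> E3/B3 P5 similar
  -> R7 @ bar 4 tick 0 v(1,): F4->B3 leap 6st
  -> R7 @ bar 5 tick 1 v(1,): F3->B3 leap 6st
  -> R7 @ bar 5 tick 2 v(1,): B3->F3 leap 6st
  -> R7 @ bar 5 tick 3 v(1,): F3->B3 leap 6st
  -> R4 @ bar 8 tick 3 v(0, 1): B2/F3 TT untreated
  -> R2 @ bar 10 tick 0 v(0, 1): C3/G3 P5 -> D3/D4 P8 similar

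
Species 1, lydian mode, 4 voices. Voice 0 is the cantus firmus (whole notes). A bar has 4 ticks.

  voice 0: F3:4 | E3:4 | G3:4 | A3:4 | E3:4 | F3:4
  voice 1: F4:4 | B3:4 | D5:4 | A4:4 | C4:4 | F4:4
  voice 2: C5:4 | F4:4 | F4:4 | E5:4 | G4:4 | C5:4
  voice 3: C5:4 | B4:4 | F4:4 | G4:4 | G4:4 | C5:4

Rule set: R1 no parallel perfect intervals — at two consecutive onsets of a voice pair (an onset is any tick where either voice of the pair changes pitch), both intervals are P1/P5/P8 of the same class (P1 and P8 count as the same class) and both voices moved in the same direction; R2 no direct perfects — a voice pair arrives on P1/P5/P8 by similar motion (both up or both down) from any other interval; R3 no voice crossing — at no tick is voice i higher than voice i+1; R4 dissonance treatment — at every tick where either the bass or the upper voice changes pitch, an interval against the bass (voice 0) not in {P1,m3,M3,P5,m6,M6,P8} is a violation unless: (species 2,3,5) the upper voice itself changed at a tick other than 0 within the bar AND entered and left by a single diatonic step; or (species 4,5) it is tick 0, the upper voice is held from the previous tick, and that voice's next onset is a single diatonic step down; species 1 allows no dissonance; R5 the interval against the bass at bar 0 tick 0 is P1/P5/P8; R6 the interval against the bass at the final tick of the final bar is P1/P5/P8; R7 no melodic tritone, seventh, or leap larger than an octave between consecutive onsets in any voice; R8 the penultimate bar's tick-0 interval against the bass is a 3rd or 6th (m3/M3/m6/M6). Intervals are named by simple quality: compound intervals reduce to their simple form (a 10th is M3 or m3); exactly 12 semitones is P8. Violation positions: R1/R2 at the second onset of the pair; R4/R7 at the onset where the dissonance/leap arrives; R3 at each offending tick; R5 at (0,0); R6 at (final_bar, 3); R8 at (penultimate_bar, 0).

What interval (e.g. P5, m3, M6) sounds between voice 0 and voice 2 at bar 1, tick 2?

m2

voice 0=E3 voice 2=F4 -> m2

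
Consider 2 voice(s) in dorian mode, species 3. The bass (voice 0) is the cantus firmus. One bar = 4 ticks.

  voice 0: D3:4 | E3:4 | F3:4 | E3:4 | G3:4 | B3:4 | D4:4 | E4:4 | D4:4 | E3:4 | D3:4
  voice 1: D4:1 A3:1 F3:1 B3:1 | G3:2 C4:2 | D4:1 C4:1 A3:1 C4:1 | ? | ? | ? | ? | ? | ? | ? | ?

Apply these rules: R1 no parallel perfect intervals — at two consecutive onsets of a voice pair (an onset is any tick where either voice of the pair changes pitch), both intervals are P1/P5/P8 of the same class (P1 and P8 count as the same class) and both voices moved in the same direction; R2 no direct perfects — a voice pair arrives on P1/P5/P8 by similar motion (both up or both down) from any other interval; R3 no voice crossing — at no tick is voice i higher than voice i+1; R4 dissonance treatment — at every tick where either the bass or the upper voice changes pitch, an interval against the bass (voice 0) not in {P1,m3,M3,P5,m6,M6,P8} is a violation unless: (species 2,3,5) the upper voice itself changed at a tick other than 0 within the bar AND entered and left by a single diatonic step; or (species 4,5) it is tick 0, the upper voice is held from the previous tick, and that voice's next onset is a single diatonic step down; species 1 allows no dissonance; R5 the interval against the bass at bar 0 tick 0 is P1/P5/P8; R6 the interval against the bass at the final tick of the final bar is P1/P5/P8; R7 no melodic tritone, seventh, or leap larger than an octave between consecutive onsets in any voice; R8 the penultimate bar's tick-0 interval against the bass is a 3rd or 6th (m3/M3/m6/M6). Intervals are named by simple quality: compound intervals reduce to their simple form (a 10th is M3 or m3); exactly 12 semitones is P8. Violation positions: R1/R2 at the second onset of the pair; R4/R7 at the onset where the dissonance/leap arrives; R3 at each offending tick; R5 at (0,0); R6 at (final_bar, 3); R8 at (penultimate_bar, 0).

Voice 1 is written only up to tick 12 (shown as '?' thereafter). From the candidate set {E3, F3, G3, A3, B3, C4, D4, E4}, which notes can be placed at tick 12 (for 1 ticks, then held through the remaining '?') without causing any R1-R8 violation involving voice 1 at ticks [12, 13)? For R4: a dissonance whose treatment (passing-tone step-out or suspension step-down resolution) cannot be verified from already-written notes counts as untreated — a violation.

E3: violates R2
F3: violates R4
G3: legal
A3: violates R4
B3: violates R1
C4: legal
D4: violates R4
E4: legal

{C4, E4, G3}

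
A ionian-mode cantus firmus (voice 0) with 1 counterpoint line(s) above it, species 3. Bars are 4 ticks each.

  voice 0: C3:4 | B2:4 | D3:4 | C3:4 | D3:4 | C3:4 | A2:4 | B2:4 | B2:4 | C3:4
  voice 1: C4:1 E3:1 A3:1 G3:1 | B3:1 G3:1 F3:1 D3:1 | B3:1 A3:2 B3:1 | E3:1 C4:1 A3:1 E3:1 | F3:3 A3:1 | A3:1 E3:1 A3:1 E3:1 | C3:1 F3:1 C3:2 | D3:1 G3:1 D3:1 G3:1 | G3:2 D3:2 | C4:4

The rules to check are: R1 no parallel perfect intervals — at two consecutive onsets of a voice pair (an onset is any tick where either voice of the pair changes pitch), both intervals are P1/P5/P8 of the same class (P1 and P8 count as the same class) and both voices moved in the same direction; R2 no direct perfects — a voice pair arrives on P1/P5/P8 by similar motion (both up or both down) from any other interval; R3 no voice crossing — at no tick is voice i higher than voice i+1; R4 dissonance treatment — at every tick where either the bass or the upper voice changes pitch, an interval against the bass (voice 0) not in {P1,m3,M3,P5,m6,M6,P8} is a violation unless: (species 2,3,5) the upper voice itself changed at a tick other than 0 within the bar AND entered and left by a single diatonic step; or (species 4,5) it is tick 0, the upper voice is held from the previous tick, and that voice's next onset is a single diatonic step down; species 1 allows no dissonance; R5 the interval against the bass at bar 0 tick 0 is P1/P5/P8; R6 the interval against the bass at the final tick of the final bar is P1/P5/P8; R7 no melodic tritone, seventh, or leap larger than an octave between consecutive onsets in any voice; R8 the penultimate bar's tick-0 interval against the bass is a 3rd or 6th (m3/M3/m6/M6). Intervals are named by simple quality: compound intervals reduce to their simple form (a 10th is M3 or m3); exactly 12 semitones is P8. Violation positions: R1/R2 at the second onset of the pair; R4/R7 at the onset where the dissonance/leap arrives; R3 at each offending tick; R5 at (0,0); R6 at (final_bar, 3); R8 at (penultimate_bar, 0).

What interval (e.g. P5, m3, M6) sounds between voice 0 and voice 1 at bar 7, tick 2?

voice 0=B2 voice 1=D3 -> m3

m3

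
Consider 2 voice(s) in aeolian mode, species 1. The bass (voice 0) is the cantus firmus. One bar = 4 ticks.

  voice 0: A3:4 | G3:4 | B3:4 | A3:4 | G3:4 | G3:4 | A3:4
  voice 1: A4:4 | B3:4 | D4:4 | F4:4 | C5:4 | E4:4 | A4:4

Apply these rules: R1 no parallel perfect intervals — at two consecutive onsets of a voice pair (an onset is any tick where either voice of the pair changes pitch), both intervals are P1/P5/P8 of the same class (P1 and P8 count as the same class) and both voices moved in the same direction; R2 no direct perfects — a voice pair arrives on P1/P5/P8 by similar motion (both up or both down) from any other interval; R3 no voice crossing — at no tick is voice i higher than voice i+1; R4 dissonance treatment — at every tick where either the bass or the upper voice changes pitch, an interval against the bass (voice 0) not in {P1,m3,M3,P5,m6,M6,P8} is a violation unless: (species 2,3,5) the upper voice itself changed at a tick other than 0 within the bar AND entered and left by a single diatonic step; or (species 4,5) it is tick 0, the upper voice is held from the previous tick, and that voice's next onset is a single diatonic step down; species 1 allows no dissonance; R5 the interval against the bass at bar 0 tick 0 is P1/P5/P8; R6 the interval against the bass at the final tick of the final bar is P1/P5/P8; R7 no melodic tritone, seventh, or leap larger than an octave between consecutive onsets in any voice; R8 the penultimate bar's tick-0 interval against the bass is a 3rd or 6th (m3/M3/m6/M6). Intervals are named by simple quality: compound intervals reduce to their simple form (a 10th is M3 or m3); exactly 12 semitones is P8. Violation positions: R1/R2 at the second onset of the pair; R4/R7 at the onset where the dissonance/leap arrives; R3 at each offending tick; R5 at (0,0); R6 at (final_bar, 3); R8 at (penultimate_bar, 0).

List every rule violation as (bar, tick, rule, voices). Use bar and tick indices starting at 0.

bar 0: v0=A3 v1=A4 downbeat P8
bar 1: v0=G3 v1=B3 downbeat M3
bar 2: v0=B3 v1=D4 downbeat m3
bar 3: v0=A3 v1=F4 downbeat m6
bar 4: v0=G3 v1=C5 downbeat P4
bar 5: v0=G3 v1=E4 downbeat M6
bar 6: v0=A3 v1=A4 downbeat P8
  -> R7 @ bar 1 tick 0 v(1,): A4->B3 leap 10st
  -> R4 @ bar 4 tick 0 v(0, 1): G3/C5 P4 untreated
  -> R2 @ bar 6 tick 0 v(0, 1): G3/E4 M6 -> A3/A4 P8 similar

(1, 0, R7, (1,))
(4, 0, R4, (0, 1))
(6, 0, R2, (0, 1))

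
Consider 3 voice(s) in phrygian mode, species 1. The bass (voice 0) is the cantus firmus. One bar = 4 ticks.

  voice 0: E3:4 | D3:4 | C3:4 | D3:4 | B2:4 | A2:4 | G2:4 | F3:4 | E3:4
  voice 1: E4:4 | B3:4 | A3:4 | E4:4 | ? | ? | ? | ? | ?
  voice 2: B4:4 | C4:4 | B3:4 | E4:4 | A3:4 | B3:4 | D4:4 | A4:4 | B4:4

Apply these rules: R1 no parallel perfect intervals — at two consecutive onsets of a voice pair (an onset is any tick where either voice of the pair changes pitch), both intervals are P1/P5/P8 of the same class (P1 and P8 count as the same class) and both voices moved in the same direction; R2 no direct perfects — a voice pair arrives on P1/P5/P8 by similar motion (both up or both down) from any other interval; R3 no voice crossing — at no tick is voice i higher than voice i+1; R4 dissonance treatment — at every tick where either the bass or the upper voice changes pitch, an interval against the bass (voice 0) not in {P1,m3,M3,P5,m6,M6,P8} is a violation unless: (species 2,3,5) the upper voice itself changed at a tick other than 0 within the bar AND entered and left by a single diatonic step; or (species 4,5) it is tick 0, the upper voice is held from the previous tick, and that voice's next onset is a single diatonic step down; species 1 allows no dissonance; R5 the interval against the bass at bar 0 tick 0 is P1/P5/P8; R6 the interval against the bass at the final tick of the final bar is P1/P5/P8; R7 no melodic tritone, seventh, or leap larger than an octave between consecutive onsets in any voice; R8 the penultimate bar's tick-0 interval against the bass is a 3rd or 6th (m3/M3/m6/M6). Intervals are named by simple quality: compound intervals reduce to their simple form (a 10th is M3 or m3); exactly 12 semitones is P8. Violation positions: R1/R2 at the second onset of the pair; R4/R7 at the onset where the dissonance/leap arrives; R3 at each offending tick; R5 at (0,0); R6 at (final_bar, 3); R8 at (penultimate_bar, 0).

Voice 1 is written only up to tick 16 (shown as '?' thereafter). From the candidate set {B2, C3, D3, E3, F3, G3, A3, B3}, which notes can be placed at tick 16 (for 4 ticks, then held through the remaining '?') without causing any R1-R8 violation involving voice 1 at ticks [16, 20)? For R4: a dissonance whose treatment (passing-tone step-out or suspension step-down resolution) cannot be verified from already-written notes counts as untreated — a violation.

B2: violates R2,R7
C3: violates R4,R7
D3: violates R2,R7
E3: violates R4
F3: violates R4,R7
G3: legal
A3: violates R1,R4
B3: violates R2,R3

{G3}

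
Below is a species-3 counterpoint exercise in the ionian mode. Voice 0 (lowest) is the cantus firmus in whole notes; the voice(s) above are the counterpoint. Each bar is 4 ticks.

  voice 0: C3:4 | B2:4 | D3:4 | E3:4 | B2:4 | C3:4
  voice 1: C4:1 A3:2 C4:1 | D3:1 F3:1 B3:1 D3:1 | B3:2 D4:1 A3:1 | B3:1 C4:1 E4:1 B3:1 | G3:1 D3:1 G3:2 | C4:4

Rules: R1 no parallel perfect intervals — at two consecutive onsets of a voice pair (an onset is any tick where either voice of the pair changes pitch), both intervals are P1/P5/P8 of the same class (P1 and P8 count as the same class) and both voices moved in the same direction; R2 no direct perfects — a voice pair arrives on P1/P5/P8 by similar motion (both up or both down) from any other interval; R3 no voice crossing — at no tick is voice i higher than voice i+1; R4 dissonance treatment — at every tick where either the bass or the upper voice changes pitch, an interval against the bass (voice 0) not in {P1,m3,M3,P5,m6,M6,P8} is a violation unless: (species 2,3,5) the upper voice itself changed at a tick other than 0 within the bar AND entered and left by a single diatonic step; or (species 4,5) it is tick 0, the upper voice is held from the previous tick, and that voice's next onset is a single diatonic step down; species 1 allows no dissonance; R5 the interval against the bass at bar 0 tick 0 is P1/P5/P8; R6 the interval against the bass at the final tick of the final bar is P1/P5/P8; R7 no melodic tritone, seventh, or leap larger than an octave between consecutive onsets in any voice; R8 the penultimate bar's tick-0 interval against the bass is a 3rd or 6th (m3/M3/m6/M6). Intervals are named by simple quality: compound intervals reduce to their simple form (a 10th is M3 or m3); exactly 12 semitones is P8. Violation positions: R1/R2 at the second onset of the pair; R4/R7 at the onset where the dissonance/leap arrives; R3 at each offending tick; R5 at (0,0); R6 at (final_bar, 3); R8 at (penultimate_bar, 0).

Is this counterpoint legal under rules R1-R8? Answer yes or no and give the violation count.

No (5 violations)

bar 0: v0=C3 v1=C4 (P8)
bar 1: v0=B2 v1=D3 (m3)
bar 2: v0=D3 v1=B3 (M6)
bar 3: v0=E3 v1=B3 (P5)
bar 4: v0=B2 v1=G3 (m6)
bar 5: v0=C3 v1=C4 (P8)
  R7 @ bar1.0: C4->D3 leap 10st
  R4 @ bar1.1: B2/F3 TT untreated
  R7 @ bar1.2: F3->B3 leap 6st
  R1 @ bar3.0: D3/A3 P5 -> E3/B3 P5 similar
  R2 @ bar5.0: B2/G3 m6 -> C3/C4 P8 similar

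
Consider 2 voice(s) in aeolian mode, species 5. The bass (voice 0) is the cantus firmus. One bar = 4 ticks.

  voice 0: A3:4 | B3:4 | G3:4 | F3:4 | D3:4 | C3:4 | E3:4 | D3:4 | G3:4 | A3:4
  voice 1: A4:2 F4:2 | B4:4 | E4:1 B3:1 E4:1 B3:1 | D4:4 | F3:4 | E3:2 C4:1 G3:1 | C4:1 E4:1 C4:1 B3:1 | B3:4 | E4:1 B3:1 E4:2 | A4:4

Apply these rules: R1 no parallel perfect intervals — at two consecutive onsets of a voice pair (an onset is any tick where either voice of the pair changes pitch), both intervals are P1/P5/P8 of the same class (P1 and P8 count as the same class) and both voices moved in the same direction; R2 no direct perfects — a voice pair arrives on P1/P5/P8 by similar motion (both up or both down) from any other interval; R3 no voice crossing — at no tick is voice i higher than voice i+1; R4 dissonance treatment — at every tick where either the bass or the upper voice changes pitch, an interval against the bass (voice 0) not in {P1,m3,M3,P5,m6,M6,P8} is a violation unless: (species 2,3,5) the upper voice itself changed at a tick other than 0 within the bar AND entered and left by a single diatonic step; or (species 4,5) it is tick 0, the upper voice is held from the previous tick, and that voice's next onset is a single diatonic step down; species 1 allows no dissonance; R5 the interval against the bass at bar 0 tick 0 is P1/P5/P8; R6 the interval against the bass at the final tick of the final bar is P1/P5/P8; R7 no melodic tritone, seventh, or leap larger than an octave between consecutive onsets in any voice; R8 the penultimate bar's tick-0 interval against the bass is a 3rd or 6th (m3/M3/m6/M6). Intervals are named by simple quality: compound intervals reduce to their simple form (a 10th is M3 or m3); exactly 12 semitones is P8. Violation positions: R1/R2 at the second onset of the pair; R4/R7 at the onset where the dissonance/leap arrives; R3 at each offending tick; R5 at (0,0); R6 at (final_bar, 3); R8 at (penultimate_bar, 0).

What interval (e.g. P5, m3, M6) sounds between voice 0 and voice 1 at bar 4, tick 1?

voice 0=D3 voice 1=F3 -> m3

m3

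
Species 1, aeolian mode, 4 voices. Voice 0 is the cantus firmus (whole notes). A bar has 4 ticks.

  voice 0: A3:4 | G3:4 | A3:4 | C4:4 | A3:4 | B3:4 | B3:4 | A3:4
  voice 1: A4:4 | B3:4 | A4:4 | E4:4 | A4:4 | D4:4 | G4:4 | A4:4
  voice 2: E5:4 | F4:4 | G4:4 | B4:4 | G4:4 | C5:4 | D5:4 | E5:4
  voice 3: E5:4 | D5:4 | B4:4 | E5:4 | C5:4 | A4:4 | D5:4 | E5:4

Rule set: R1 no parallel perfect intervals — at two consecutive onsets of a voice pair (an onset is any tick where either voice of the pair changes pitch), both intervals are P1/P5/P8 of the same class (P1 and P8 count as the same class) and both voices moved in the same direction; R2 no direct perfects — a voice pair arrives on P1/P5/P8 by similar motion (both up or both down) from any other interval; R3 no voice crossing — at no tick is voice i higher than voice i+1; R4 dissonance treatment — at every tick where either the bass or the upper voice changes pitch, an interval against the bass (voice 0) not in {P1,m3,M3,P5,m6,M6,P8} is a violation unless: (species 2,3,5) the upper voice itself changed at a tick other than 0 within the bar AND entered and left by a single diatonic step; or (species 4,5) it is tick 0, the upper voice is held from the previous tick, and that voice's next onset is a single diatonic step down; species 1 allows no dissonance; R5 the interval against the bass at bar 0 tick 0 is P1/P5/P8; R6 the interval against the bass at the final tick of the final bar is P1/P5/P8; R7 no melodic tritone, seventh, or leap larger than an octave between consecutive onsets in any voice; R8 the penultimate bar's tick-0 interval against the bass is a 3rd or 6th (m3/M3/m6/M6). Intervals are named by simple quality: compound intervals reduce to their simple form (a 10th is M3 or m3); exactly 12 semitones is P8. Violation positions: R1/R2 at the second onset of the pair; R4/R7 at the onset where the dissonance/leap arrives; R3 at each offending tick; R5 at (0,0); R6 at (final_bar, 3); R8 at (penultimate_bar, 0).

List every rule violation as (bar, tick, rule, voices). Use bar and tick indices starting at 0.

(1, 0, R1, (0, 3))
(1, 0, R4, (0, 2))
(1, 0, R7, (1,))
(1, 0, R7, (2,))
(2, 0, R2, (0, 1))
(2, 0, R3, (1, 2))
(2, 0, R4, (0, 2))
(2, 0, R4, (0, 3))
(2, 0, R7, (1,))
(2, 1, R3, (1, 2))
(2, 2, R3, (1, 2))
(2, 3, R3, (1, 2))
(3, 0, R4, (0, 2))
(4, 0, R3, (1, 2))
(4, 0, R4, (0, 2))
(4, 1, R3, (1, 2))
(4, 2, R3, (1, 2))
(4, 3, R3, (1, 2))
(5, 0, R2, (1, 3))
(5, 0, R3, (2, 3))
(5, 0, R4, (0, 2))
(5, 0, R4, (0, 3))
(5, 1, R3, (2, 3))
(5, 2, R3, (2, 3))
(5, 3, R3, (2, 3))
(6, 0, R1, (1, 3))
(6, 0, R2, (1, 2))
(6, 0, R2, (2, 3))
(7, 0, R1, (1, 2))
(7, 0, R1, (1, 3))
(7, 0, R1, (2, 3))

bar 0: v0=A3 v1=A4 v2=E5 v3=E5 downbeat P5
bar 1: v0=G3 v1=B3 v2=F4 v3=D5 downbeat P5
bar 2: v0=A3 v1=A4 v2=G4 v3=B4 downbeat M2
bar 3: v0=C4 v1=E4 v2=B4 v3=E5 downbeat M3
bar 4: v0=A3 v1=A4 v2=G4 v3=C5 downbeat m3
bar 5: v0=B3 v1=D4 v2=C5 v3=A4 downbeat m7
bar 6: v0=B3 v1=G4 v2=D5 v3=D5 downbeat m3
bar 7: v0=A3 v1=A4 v2=E5 v3=E5 downbeat P5
  -> R1 @ bar 1 tick 0 v(0, 3): A3/E5 P5 -> G3/D5 P5 similar
  -> R4 @ bar 1 tick 0 v(0, 2): G3/F4 m7 untreated
  -> R7 @ bar 1 tick 0 v(1,): A4->B3 leap 10st
  -> R7 @ bar 1 tick 0 v(2,): E5->F4 leap 11st
  -> R2 @ bar 2 tick 0 v(0, 1): G3/B3 M3 -> A3/A4 P8 similar
  -> R3 @ bar 2 tick 0 v(1, 2): A4 above G4
  -> R4 @ bar 2 tick 0 v(0, 2): A3/G4 m7 untreated
  -> R4 @ bar 2 tick 0 v(0, 3): A3/B4 M2 untreated
  -> R7 @ bar 2 tick 0 v(1,): B3->A4 leap 10st
  -> R3 @ bar 2 tick 1 v(1, 2): A4 above G4
  -> R3 @ bar 2 tick 2 v(1, 2): A4 above G4
  -> R3 @ bar 2 tick 3 v(1, 2): A4 above G4
  -> R4 @ bar 3 tick 0 v(0, 2): C4/B4 M7 untreated
  -> R3 @ bar 4 tick 0 v(1, 2): A4 above G4
  -> R4 @ bar 4 tick 0 v(0, 2): A3/G4 m7 untreated
  -> R3 @ bar 4 tick 1 v(1, 2): A4 above G4
  -> R3 @ bar 4 tick 2 v(1, 2): A4 above G4
  -> R3 @ bar 4 tick 3 v(1, 2): A4 above G4
  -> R2 @ bar 5 tick 0 v(1, 3): A4/C5 m3 -> D4/A4 P5 similar
  -> R3 @ bar 5 tick 0 v(2, 3): C5 above A4
  -> R4 @ bar 5 tick 0 v(0, 2): B3/C5 m2 untreated
  -> R4 @ bar 5 tick 0 v(0, 3): B3/A4 m7 untreated
  -> R3 @ bar 5 tick 1 v(2, 3): C5 above A4
  -> R3 @ bar 5 tick 2 v(2, 3): C5 above A4
  -> R3 @ bar 5 tick 3 v(2, 3): C5 above A4
  -> R1 @ bar 6 tick 0 v(1, 3): D4/A4 P5 -> G4/D5 P5 similar
  -> R2 @ bar 6 tick 0 v(1, 2): D4/C5 m7 -> G4/D5 P5 similar
  -> R2 @ bar 6 tick 0 v(2, 3): C5/A4 m3 -> D5/D5 P1 similar
  -> R1 @ bar 7 tick 0 v(1, 2): G4/D5 P5 -> A4/E5 P5 similar
  -> R1 @ bar 7 tick 0 v(1, 3): G4/D5 P5 -> A4/E5 P5 similar
  -> R1 @ bar 7 tick 0 v(2, 3): D5/D5 P1 -> E5/E5 P1 similar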